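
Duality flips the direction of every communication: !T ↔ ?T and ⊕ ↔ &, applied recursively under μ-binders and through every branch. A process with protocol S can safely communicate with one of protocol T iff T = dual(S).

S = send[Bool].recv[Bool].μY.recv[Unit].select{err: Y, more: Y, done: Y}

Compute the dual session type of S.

send[Bool] = recv[Bool]
  recv[Bool] = send[Bool]
    μY = μY  (μ self-dual)
      recv[Unit] = send[Unit]
        select{err,more,done} = offer{err,more,done}  (⊕→&)
          [err]
            dual(Y) = Y
          [more]
            dual(Y) = Y
          [done]
            dual(Y) = Y

recv[Bool].send[Bool].μY.send[Unit].offer{err: Y, more: Y, done: Y}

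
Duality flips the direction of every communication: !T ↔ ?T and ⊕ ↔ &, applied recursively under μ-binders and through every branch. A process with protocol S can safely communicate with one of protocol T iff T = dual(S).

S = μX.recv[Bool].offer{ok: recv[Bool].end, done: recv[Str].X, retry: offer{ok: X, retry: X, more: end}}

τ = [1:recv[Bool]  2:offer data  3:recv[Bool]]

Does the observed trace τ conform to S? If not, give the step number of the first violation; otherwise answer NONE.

@1 recv[Bool]  ✓  state: offer{ok: recv[Bool].end, done: recv[Str].μX.…, retry: offer{ok: μX.…, retry: μX.…, more: end}}
@2 got offer data, protocol expects offer ok or offer done or offer retry  ✗

2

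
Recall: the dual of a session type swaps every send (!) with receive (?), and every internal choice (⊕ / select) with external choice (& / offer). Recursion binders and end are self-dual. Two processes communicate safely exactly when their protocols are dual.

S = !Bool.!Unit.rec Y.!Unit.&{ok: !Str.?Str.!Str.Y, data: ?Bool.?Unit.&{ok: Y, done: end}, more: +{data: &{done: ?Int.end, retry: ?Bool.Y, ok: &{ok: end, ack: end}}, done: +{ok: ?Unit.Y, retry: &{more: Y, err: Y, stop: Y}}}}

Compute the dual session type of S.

!Bool → ?Bool
  !Unit → ?Unit
    rec Y → rec Y  (μ self-dual)
      !Unit → ?Unit
        &{ok,data,more} → +{ok,data,more}  (external→internal)
          [ok]
            !Str → ?Str
              ?Str → !Str
                !Str → ?Str
                  Y self-dual
          [data]
            ?Bool → !Bool
              ?Unit → !Unit
                &{ok,done} → +{ok,done}  (external→internal)
                  [ok]
                    Y self-dual
                  [done]
                    end self-dual
          [more]
            +{data,done} → &{data,done}  (internal→external)
              [data]
                &{done,retry,ok} → +{done,retry,ok}  (external→internal)
                  [done]
                    ?Int → !Int
                      end self-dual
                  [retry]
                    ?Bool → !Bool
                      Y self-dual
                  [ok]
                    &{ok,ack} → +{ok,ack}  (external→internal)
                      [ok]
                        end self-dual
                      [ack]
                        end self-dual
              [done]
                +{ok,retry} → &{ok,retry}  (internal→external)
                  [ok]
                    ?Unit → !Unit
                      Y self-dual
                  [retry]
                    &{more,err,stop} → +{more,err,stop}  (external→internal)
                      [more]
                        Y self-dual
                      [err]
                        Y self-dual
                      [stop]
                        Y self-dual

?Bool.?Unit.rec Y.?Unit.+{ok: ?Str.!Str.?Str.Y, data: !Bool.!Unit.+{ok: Y, done: end}, more: &{data: +{done: !Int.end, retry: !Bool.Y, ok: +{ok: end, ack: end}}, done: &{ok: !Unit.Y, retry: +{more: Y, err: Y, stop: Y}}}}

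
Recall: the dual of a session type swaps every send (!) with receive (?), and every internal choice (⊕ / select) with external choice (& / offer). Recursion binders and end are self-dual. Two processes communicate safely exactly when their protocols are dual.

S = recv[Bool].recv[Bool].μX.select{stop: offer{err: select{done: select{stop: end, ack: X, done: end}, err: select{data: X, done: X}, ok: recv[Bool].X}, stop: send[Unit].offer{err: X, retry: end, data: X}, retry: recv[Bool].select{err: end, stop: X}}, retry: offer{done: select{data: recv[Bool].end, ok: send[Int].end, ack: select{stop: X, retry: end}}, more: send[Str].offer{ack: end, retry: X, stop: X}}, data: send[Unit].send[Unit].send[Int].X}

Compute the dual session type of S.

recv[Bool] ↦ send[Bool]
  recv[Bool] ↦ send[Bool]
    μX ↦ μX  (rec unchanged)
      select{stop,retry,data} ↦ offer{stop,retry,data}  (internal→external)
        • stop:
          offer{err,stop,retry} ↦ select{err,stop,retry}  (&→⊕)
            • err:
              select{done,err,ok} ↦ offer{done,err,ok}  (internal→external)
                • done:
                  select{stop,ack,done} ↦ offer{stop,ack,done}  (internal→external)
                    • stop:
                      end self-dual
                    • ack:
                      X self-dual
                    • done:
                      end self-dual
                • err:
                  select{data,done} ↦ offer{data,done}  (internal→external)
                    • data:
                      X self-dual
                    • done:
                      X self-dual
                • ok:
                  recv[Bool] ↦ send[Bool]
                    X self-dual
            • stop:
              send[Unit] ↦ recv[Unit]
                offer{err,retry,data} ↦ select{err,retry,data}  (&→⊕)
                  • err:
                    X self-dual
                  • retry:
                    end self-dual
                  • data:
                    X self-dual
            • retry:
              recv[Bool] ↦ send[Bool]
                select{err,stop} ↦ offer{err,stop}  (internal→external)
                  • err:
                    end self-dual
                  • stop:
                    X self-dual
        • retry:
          offer{done,more} ↦ select{done,more}  (&→⊕)
            • done:
              select{data,ok,ack} ↦ offer{data,ok,ack}  (internal→external)
                • data:
                  recv[Bool] ↦ send[Bool]
                    end self-dual
                • ok:
                  send[Int] ↦ recv[Int]
                    end self-dual
                • ack:
                  select{stop,retry} ↦ offer{stop,retry}  (internal→external)
                    • stop:
                      X self-dual
                    • retry:
                      end self-dual
            • more:
              send[Str] ↦ recv[Str]
                offer{ack,retry,stop} ↦ select{ack,retry,stop}  (&→⊕)
                  • ack:
                    end self-dual
                  • retry:
                    X self-dual
                  • stop:
                    X self-dual
        • data:
          send[Unit] ↦ recv[Unit]
            send[Unit] ↦ recv[Unit]
              send[Int] ↦ recv[Int]
                X self-dual

send[Bool].send[Bool].μX.offer{stop: select{err: offer{done: offer{stop: end, ack: X, done: end}, err: offer{data: X, done: X}, ok: send[Bool].X}, stop: recv[Unit].select{err: X, retry: end, data: X}, retry: send[Bool].offer{err: end, stop: X}}, retry: select{done: offer{data: send[Bool].end, ok: recv[Int].end, ack: offer{stop: X, retry: end}}, more: recv[Str].select{ack: end, retry: X, stop: X}}, data: recv[Unit].recv[Unit].recv[Int].X}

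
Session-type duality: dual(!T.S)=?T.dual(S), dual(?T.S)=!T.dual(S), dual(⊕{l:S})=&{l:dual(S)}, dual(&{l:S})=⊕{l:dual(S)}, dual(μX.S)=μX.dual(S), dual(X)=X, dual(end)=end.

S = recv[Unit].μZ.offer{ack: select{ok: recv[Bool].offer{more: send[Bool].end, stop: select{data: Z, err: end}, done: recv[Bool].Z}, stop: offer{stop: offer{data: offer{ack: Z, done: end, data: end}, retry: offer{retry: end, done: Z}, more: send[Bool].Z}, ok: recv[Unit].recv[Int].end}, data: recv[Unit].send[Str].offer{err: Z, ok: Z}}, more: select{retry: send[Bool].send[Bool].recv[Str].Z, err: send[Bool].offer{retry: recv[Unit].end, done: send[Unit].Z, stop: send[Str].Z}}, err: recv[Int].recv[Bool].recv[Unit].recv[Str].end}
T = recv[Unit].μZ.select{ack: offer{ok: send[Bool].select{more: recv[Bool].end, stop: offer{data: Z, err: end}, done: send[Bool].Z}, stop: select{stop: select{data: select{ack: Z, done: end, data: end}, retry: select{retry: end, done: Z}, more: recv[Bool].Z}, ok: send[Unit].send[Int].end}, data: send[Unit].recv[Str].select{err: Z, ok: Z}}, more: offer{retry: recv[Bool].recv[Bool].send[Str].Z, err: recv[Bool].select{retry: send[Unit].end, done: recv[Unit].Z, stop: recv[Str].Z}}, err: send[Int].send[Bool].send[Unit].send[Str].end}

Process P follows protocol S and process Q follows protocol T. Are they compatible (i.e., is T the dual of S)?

recv[Unit] ‖ recv[Unit]  ✗ same direction on both sides — not dual

NO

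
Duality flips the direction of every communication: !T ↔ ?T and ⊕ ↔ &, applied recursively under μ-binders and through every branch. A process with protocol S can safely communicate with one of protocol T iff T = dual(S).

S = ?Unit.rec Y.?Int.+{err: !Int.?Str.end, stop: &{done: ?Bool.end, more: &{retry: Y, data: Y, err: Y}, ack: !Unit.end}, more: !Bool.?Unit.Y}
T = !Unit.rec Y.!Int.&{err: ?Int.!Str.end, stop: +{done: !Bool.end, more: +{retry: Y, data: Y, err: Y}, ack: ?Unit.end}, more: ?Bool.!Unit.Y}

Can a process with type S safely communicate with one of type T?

?Unit ‖ !Unit  ✓
  rec Y ‖ rec Y  ✓ (rec unchanged)
    ?Int ‖ !Int  ✓
      +{err,stop,more} ‖ &{err,stop,more}  ✓ labels match
        • err:
          !Int ‖ ?Int  ✓
            ?Str ‖ !Str  ✓
              end ‖ end  ✓
        • stop:
          &{done,more,ack} ‖ +{done,more,ack}  ✓ labels match
            • done:
              ?Bool ‖ !Bool  ✓
                end ‖ end  ✓
            • more:
              &{retry,data,err} ‖ +{retry,data,err}  ✓ labels match
                • retry:
                  Y ‖ Y  ✓
                • data:
                  Y ‖ Y  ✓
                • err:
                  Y ‖ Y  ✓
            • ack:
              !Unit ‖ ?Unit  ✓
                end ‖ end  ✓
        • more:
          !Bool ‖ ?Bool  ✓
            ?Unit ‖ !Unit  ✓
              Y ‖ Y  ✓

YES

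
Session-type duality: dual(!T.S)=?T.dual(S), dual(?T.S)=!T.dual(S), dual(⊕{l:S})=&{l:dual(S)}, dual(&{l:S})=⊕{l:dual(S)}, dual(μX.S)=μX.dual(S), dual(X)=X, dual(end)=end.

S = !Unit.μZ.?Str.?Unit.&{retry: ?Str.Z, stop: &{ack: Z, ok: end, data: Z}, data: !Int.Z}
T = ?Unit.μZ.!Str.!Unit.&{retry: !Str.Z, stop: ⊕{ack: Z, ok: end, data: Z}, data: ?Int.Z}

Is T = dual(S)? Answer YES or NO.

NO

!Unit | ?Unit  match
  μZ | μZ  match (rec unchanged)
    ?Str | !Str  match
      ?Unit | !Unit  match
        &{retry,stop,data} | &{retry,stop,data}  ✗ choice polarity not flipped — not dual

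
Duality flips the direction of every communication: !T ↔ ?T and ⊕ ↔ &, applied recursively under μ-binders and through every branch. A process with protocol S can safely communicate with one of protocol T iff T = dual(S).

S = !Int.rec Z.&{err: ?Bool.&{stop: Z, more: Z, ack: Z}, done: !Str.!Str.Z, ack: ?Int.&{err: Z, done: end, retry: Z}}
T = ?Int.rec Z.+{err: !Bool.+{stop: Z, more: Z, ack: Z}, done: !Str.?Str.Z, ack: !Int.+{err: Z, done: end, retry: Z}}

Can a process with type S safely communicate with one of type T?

!Int ‖ ?Int  match
  rec Z ‖ rec Z  match (μ self-dual)
    &{err,done,ack} ‖ +{err,done,ack}  match same labels
      [err]
        ?Bool ‖ !Bool  match
          &{stop,more,ack} ‖ +{stop,more,ack}  match same labels
            [stop]
              Z ‖ Z  match
            [more]
              Z ‖ Z  match
            [ack]
              Z ‖ Z  match
      [done]
        !Str ‖ !Str  ✗ same direction on both sides — not dual

NO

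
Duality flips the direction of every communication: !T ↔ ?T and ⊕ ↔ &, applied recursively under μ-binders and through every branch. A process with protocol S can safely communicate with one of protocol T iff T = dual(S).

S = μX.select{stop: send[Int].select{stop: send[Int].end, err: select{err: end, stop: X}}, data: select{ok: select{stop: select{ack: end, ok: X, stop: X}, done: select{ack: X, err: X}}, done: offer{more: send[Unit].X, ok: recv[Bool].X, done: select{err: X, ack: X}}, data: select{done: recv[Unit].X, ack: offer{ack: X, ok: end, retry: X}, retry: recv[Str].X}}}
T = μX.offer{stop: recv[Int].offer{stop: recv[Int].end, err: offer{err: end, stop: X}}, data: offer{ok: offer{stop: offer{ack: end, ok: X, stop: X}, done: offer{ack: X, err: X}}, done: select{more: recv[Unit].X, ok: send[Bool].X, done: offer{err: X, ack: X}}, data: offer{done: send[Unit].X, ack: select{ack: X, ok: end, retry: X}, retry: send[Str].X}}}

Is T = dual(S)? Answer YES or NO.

μX vs μX  ok (binder kept)
  select{stop,data} vs offer{stop,data}  ok same labels
    • stop:
      send[Int] vs recv[Int]  ok
        select{stop,err} vs offer{stop,err}  ok same labels
          • stop:
            send[Int] vs recv[Int]  ok
              end vs end  ok
          • err:
            select{err,stop} vs offer{err,stop}  ok same labels
              • err:
                end vs end  ok
              • stop:
                X vs X  ok
    • data:
      select{ok,done,data} vs offer{ok,done,data}  ok same labels
        • ok:
          select{stop,done} vs offer{stop,done}  ok same labels
            • stop:
              select{ack,ok,stop} vs offer{ack,ok,stop}  ok same labels
                • ack:
                  end vs end  ok
                • ok:
                  X vs X  ok
                • stop:
                  X vs X  ok
            • done:
              select{ack,err} vs offer{ack,err}  ok same labels
                • ack:
                  X vs X  ok
                • err:
                  X vs X  ok
        • done:
          offer{more,ok,done} vs select{more,ok,done}  ok same labels
            • more:
              send[Unit] vs recv[Unit]  ok
                X vs X  ok
            • ok:
              recv[Bool] vs send[Bool]  ok
                X vs X  ok
            • done:
              select{err,ack} vs offer{err,ack}  ok same labels
                • err:
                  X vs X  ok
                • ack:
                  X vs X  ok
        • data:
          select{done,ack,retry} vs offer{done,ack,retry}  ok same labels
            • done:
              recv[Unit] vs send[Unit]  ok
                X vs X  ok
            • ack:
              offer{ack,ok,retry} vs select{ack,ok,retry}  ok same labels
                • ack:
                  X vs X  ok
                • ok:
                  end vs end  ok
                • retry:
                  X vs X  ok
            • retry:
              recv[Str] vs send[Str]  ok
                X vs X  ok

YES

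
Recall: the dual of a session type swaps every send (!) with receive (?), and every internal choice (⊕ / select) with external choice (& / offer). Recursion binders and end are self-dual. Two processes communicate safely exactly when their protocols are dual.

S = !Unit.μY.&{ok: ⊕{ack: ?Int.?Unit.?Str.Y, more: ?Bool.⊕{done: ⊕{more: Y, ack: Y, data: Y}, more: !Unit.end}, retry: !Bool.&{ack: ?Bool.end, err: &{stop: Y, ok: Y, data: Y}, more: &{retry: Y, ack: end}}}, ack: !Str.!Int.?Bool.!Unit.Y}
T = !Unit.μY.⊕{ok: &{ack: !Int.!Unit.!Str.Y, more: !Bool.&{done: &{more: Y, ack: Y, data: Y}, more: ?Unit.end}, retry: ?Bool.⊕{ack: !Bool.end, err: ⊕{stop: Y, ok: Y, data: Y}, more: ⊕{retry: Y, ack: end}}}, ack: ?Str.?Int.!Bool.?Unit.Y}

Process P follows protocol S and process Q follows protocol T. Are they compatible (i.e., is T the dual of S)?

!Unit ‖ !Unit  ✗ same direction on both sides — not dual

NO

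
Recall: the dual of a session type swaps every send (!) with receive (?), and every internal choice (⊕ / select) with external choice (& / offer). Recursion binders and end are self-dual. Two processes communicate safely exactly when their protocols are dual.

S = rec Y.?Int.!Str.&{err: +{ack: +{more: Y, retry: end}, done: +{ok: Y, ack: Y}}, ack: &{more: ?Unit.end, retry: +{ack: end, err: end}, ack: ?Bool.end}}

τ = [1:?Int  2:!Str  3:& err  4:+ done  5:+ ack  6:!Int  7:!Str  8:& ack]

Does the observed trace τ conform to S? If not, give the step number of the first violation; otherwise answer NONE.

6

step 1: ?Int  ok  now at !Str.&{err: +{ack: +{more: rec Y.…, retry: end}, done: +{ok: rec Y.…, ack: rec Y.…}}, ack: &{more: ?Unit.end, retry: +{ack: end, err: end}, ack: ?Bool.end}}
step 2: !Str  ok  now at &{err: +{ack: +{more: rec Y.…, retry: end}, done: +{ok: rec Y.…, ack: rec Y.…}}, ack: &{more: ?Unit.end, retry: +{ack: end, err: end}, ack: ?Bool.end}}
step 3: & err  ok  now at +{ack: +{more: rec Y.…, retry: end}, done: +{ok: rec Y.…, ack: rec Y.…}}
step 4: + done  ok  now at +{ok: rec Y.…, ack: rec Y.…}
step 5: + ack  ok  now at rec Y.…
step 6: got !Int, protocol expects ?Int  ✗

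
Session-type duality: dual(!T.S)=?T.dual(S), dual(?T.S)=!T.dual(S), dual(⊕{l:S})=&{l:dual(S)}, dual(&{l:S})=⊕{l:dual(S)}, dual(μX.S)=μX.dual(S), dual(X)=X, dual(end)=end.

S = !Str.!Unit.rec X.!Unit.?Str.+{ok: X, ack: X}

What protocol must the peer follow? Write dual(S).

!Str ↦ ?Str
  !Unit ↦ ?Unit
    rec X ↦ rec X  (binder kept)
      !Unit ↦ ?Unit
        ?Str ↦ !Str
          +{ok,ack} ↦ &{ok,ack}  (internal→external)
            • ok:
              X self-dual
            • ack:
              X self-dual

?Str.?Unit.rec X.?Unit.!Str.&{ok: X, ack: X}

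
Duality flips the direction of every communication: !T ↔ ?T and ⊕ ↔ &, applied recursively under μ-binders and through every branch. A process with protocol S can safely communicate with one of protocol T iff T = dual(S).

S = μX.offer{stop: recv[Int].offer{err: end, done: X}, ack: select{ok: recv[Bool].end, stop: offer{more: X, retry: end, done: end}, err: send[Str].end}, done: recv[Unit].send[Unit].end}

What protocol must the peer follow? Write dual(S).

μX.select{stop: send[Int].select{err: end, done: X}, ack: offer{ok: send[Bool].end, stop: select{more: X, retry: end, done: end}, err: recv[Str].end}, done: send[Unit].recv[Unit].end}

μX → μX  (binder kept)
  offer{stop,ack,done} → select{stop,ack,done}  (&→⊕)
    • stop:
      recv[Int] → send[Int]
        offer{err,done} → select{err,done}  (&→⊕)
          • err:
            end ↦ end
          • done:
            X ↦ X
    • ack:
      select{ok,stop,err} → offer{ok,stop,err}  (⊕→&)
        • ok:
          recv[Bool] → send[Bool]
            end ↦ end
        • stop:
          offer{more,retry,done} → select{more,retry,done}  (&→⊕)
            • more:
              X ↦ X
            • retry:
              end ↦ end
            • done:
              end ↦ end
        • err:
          send[Str] → recv[Str]
            end ↦ end
    • done:
      recv[Unit] → send[Unit]
        send[Unit] → recv[Unit]
          end ↦ end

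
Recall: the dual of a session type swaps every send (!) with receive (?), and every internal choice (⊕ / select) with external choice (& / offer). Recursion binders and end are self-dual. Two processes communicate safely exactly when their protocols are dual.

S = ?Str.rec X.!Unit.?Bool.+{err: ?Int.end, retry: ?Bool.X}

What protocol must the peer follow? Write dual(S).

?Str → !Str
  rec X → rec X  (μ self-dual)
    !Unit → ?Unit
      ?Bool → !Bool
        +{err,retry} → &{err,retry}  (select→offer)
          [err]
            ?Int → !Int
              end ↦ end
          [retry]
            ?Bool → !Bool
              X ↦ X

!Str.rec X.?Unit.!Bool.&{err: !Int.end, retry: !Bool.X}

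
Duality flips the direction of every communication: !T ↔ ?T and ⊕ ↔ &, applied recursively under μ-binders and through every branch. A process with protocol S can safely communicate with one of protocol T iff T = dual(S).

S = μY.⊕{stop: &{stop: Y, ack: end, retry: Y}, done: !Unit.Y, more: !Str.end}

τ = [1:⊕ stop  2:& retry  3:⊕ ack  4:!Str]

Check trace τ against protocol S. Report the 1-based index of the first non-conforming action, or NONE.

@1 ⊕ stop  match  cont: &{stop: μY.…, ack: end, retry: μY.…}
@2 & retry  match  cont: μY.…
@3 got ⊕ ack, protocol expects ⊕ stop or ⊕ done or ⊕ more  ✗

3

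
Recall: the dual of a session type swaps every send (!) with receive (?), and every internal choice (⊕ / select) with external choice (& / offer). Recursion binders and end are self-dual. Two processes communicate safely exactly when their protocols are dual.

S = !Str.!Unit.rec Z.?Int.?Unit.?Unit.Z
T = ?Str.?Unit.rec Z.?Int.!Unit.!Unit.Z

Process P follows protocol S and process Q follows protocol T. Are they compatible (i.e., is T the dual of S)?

NO

!Str ‖ ?Str  match
  !Unit ‖ ?Unit  match
    rec Z ‖ rec Z  match (rec unchanged)
      ?Int ‖ ?Int  ✗ same direction on both sides — not dual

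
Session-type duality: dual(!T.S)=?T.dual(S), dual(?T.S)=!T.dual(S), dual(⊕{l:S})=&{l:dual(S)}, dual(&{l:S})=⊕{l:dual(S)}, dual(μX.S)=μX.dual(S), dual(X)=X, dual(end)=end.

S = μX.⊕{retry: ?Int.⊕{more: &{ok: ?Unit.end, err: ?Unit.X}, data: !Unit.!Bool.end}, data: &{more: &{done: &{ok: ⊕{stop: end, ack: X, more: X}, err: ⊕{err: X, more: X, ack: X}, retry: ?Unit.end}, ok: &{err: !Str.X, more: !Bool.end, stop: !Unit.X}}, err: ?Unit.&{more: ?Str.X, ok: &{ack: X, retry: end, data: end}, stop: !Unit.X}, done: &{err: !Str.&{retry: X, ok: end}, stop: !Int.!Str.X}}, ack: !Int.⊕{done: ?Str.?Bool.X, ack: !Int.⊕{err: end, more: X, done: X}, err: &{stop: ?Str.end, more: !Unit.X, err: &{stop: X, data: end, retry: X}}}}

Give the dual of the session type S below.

μX.&{retry: !Int.&{more: ⊕{ok: !Unit.end, err: !Unit.X}, data: ?Unit.?Bool.end}, data: ⊕{more: ⊕{done: ⊕{ok: &{stop: end, ack: X, more: X}, err: &{err: X, more: X, ack: X}, retry: !Unit.end}, ok: ⊕{err: ?Str.X, more: ?Bool.end, stop: ?Unit.X}}, err: !Unit.⊕{more: !Str.X, ok: ⊕{ack: X, retry: end, data: end}, stop: ?Unit.X}, done: ⊕{err: ?Str.⊕{retry: X, ok: end}, stop: ?Int.?Str.X}}, ack: ?Int.&{done: !Str.!Bool.X, ack: ?Int.&{err: end, more: X, done: X}, err: ⊕{stop: !Str.end, more: ?Unit.X, err: ⊕{stop: X, data: end, retry: X}}}}

μX ↦ μX  (binder kept)
  ⊕{retry,data,ack} ↦ &{retry,data,ack}  (internal→external)
    • retry:
      ?Int ↦ !Int
        ⊕{more,data} ↦ &{more,data}  (internal→external)
          • more:
            &{ok,err} ↦ ⊕{ok,err}  (offer→select)
              • ok:
                ?Unit ↦ !Unit
                  end self-dual
              • err:
                ?Unit ↦ !Unit
                  X self-dual
          • data:
            !Unit ↦ ?Unit
              !Bool ↦ ?Bool
                end self-dual
    • data:
      &{more,err,done} ↦ ⊕{more,err,done}  (offer→select)
        • more:
          &{done,ok} ↦ ⊕{done,ok}  (offer→select)
            • done:
              &{ok,err,retry} ↦ ⊕{ok,err,retry}  (offer→select)
                • ok:
                  ⊕{stop,ack,more} ↦ &{stop,ack,more}  (internal→external)
                    • stop:
                      end self-dual
                    • ack:
                      X self-dual
                    • more:
                      X self-dual
                • err:
                  ⊕{err,more,ack} ↦ &{err,more,ack}  (internal→external)
                    • err:
                      X self-dual
                    • more:
                      X self-dual
                    • ack:
                      X self-dual
                • retry:
                  ?Unit ↦ !Unit
                    end self-dual
            • ok:
              &{err,more,stop} ↦ ⊕{err,more,stop}  (offer→select)
                • err:
                  !Str ↦ ?Str
                    X self-dual
                • more:
                  !Bool ↦ ?Bool
                    end self-dual
                • stop:
                  !Unit ↦ ?Unit
                    X self-dual
        • err:
          ?Unit ↦ !Unit
            &{more,ok,stop} ↦ ⊕{more,ok,stop}  (offer→select)
              • more:
                ?Str ↦ !Str
                  X self-dual
              • ok:
                &{ack,retry,data} ↦ ⊕{ack,retry,data}  (offer→select)
                  • ack:
                    X self-dual
                  • retry:
                    end self-dual
                  • data:
                    end self-dual
              • stop:
                !Unit ↦ ?Unit
                  X self-dual
        • done:
          &{err,stop} ↦ ⊕{err,stop}  (offer→select)
            • err:
              !Str ↦ ?Str
                &{retry,ok} ↦ ⊕{retry,ok}  (offer→select)
                  • retry:
                    X self-dual
                  • ok:
                    end self-dual
            • stop:
              !Int ↦ ?Int
                !Str ↦ ?Str
                  X self-dual
    • ack:
      !Int ↦ ?Int
        ⊕{done,ack,err} ↦ &{done,ack,err}  (internal→external)
          • done:
            ?Str ↦ !Str
              ?Bool ↦ !Bool
                X self-dual
          • ack:
            !Int ↦ ?Int
              ⊕{err,more,done} ↦ &{err,more,done}  (internal→external)
                • err:
                  end self-dual
                • more:
                  X self-dual
                • done:
                  X self-dual
          • err:
            &{stop,more,err} ↦ ⊕{stop,more,err}  (offer→select)
              • stop:
                ?Str ↦ !Str
                  end self-dual
              • more:
                !Unit ↦ ?Unit
                  X self-dual
              • err:
                &{stop,data,retry} ↦ ⊕{stop,data,retry}  (offer→select)
                  • stop:
                    X self-dual
                  • data:
                    end self-dual
                  • retry:
                    X self-dual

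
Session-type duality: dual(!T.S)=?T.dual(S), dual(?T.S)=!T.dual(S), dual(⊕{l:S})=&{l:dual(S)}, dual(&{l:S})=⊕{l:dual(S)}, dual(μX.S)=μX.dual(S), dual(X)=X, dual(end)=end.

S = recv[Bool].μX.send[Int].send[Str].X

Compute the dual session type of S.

send[Bool].μX.recv[Int].recv[Str].X

recv[Bool] ↦ send[Bool]
  μX ↦ μX  (μ self-dual)
    send[Int] ↦ recv[Int]
      send[Str] ↦ recv[Str]
        X ↦ X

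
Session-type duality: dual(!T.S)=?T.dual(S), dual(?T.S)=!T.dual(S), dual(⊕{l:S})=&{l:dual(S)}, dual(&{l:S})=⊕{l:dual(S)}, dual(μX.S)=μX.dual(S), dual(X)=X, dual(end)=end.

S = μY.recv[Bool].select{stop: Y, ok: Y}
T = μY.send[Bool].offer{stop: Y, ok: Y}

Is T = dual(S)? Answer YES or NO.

μY ‖ μY  ✓ (rec unchanged)
  recv[Bool] ‖ send[Bool]  ✓
    select{stop,ok} ‖ offer{stop,ok}  ✓ labels match
      [stop]
        Y ‖ Y  ✓
      [ok]
        Y ‖ Y  ✓

YES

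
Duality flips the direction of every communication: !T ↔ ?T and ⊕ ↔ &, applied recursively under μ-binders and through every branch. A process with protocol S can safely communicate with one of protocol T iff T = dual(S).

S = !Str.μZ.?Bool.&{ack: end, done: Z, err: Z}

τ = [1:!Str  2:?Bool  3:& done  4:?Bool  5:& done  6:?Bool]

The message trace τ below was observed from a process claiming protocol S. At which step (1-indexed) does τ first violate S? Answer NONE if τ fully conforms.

@1 !Str  match  now at μZ.…
@2 ?Bool  match  now at &{ack: end, done: μZ.…, err: μZ.…}
@3 & done  match  now at μZ.…
@4 ?Bool  match  now at &{ack: end, done: μZ.…, err: μZ.…}
@5 & done  match  now at μZ.…
@6 ?Bool  match  now at &{ack: end, done: μZ.…, err: μZ.…}
τ conforms to S (length 6)

NONE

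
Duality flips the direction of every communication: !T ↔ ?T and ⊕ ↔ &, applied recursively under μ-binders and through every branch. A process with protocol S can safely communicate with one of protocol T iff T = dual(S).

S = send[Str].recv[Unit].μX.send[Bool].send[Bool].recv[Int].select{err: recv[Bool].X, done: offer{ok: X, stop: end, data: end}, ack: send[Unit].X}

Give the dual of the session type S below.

recv[Str].send[Unit].μX.recv[Bool].recv[Bool].send[Int].offer{err: send[Bool].X, done: select{ok: X, stop: end, data: end}, ack: recv[Unit].X}

send[Str] = recv[Str]
  recv[Unit] = send[Unit]
    μX = μX  (rec unchanged)
      send[Bool] = recv[Bool]
        send[Bool] = recv[Bool]
          recv[Int] = send[Int]
            select{err,done,ack} = offer{err,done,ack}  (⊕→&)
              [err]
                recv[Bool] = send[Bool]
                  X self-dual
              [done]
                offer{ok,stop,data} = select{ok,stop,data}  (offer→select)
                  [ok]
                    X self-dual
                  [stop]
                    end self-dual
                  [data]
                    end self-dual
              [ack]
                send[Unit] = recv[Unit]
                  X self-dual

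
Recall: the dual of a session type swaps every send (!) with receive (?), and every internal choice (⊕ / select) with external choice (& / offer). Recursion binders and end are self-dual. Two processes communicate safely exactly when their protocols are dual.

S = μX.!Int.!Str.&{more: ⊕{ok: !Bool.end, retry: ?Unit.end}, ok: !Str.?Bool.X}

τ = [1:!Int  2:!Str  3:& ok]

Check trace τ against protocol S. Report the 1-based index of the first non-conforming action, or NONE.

@1 !Int  ok  residual = !Str.&{more: ⊕{ok: !Bool.end, retry: ?Unit.end}, ok: !Str.?Bool.μX.…}
@2 !Str  ok  residual = &{more: ⊕{ok: !Bool.end, retry: ?Unit.end}, ok: !Str.?Bool.μX.…}
@3 & ok  ok  residual = !Str.?Bool.μX.…
all 3 steps conform

NONE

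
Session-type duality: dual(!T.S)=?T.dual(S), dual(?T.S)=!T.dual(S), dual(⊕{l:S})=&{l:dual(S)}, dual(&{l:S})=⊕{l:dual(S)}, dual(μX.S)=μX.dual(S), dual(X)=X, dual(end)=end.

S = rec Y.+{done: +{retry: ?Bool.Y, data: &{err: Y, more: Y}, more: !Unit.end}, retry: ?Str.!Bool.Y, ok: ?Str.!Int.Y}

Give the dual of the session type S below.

rec Y = rec Y  (rec unchanged)
  +{done,retry,ok} = &{done,retry,ok}  (internal→external)
    • done:
      +{retry,data,more} = &{retry,data,more}  (internal→external)
        • retry:
          ?Bool = !Bool
            Y ↦ Y
        • data:
          &{err,more} = +{err,more}  (&→⊕)
            • err:
              Y ↦ Y
            • more:
              Y ↦ Y
        • more:
          !Unit = ?Unit
            end ↦ end
    • retry:
      ?Str = !Str
        !Bool = ?Bool
          Y ↦ Y
    • ok:
      ?Str = !Str
        !Int = ?Int
          Y ↦ Y

rec Y.&{done: &{retry: !Bool.Y, data: +{err: Y, more: Y}, more: ?Unit.end}, retry: !Str.?Bool.Y, ok: !Str.?Int.Y}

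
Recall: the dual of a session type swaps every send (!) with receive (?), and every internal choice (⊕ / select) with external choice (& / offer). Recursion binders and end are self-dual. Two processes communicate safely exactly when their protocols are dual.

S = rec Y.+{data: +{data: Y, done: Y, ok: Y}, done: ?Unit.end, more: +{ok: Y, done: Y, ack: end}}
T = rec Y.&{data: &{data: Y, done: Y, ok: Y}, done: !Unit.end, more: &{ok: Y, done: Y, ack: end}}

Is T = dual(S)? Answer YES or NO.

rec Y vs rec Y  match (μ self-dual)
  +{data,done,more} vs &{data,done,more}  match same labels
    [data]
      +{data,done,ok} vs &{data,done,ok}  match same labels
        [data]
          Y vs Y  match
        [done]
          Y vs Y  match
        [ok]
          Y vs Y  match
    [done]
      ?Unit vs !Unit  match
        end vs end  match
    [more]
      +{ok,done,ack} vs &{ok,done,ack}  match same labels
        [ok]
          Y vs Y  match
        [done]
          Y vs Y  match
        [ack]
          end vs end  match

YES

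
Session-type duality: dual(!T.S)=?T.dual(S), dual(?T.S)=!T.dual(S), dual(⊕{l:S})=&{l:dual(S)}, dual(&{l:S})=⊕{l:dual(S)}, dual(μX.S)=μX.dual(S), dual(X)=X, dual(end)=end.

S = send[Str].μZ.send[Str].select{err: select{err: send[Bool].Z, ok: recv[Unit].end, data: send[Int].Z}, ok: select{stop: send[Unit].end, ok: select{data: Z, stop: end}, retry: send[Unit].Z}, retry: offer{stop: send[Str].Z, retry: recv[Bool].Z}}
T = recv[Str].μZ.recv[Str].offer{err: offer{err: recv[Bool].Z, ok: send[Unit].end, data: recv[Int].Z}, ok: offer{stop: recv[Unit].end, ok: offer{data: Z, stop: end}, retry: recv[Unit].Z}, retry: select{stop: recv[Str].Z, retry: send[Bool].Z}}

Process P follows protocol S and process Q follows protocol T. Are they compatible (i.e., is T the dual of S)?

send[Str] | recv[Str]  match
  μZ | μZ  match (μ self-dual)
    send[Str] | recv[Str]  match
      select{err,ok,retry} | offer{err,ok,retry}  match label sets agree
        [err]
          select{err,ok,data} | offer{err,ok,data}  match label sets agree
            [err]
              send[Bool] | recv[Bool]  match
                Z | Z  match
            [ok]
              recv[Unit] | send[Unit]  match
                end | end  match
            [data]
              send[Int] | recv[Int]  match
                Z | Z  match
        [ok]
          select{stop,ok,retry} | offer{stop,ok,retry}  match label sets agree
            [stop]
              send[Unit] | recv[Unit]  match
                end | end  match
            [ok]
              select{data,stop} | offer{data,stop}  match label sets agree
                [data]
                  Z | Z  match
                [stop]
                  end | end  match
            [retry]
              send[Unit] | recv[Unit]  match
                Z | Z  match
        [retry]
          offer{stop,retry} | select{stop,retry}  match label sets agree
            [stop]
              send[Str] | recv[Str]  match
                Z | Z  match
            [retry]
              recv[Bool] | send[Bool]  match
                Z | Z  match

YES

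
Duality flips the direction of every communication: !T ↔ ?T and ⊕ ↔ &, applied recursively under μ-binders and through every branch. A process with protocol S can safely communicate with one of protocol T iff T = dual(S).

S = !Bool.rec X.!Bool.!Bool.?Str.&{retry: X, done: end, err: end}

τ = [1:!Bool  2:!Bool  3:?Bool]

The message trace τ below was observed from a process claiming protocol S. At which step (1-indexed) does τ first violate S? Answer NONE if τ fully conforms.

@1 !Bool  ✓  residual = rec X.…
@2 !Bool  ✓  residual = !Bool.?Str.&{retry: rec X.…, done: end, err: end}
@3 got ?Bool, protocol expects !Bool  ✗

3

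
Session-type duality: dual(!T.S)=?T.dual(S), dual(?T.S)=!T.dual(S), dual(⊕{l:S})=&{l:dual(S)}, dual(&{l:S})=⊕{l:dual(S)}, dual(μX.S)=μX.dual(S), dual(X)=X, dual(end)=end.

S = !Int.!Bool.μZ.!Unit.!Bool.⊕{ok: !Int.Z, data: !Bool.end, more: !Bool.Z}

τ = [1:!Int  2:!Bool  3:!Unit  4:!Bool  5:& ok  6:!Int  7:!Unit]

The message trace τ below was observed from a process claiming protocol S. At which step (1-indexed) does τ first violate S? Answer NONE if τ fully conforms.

5

@1 !Int  ok  residual = !Bool.μZ.…
@2 !Bool  ok  residual = μZ.…
@3 !Unit  ok  residual = !Bool.⊕{ok: !Int.μZ.…, data: !Bool.end, more: !Bool.μZ.…}
@4 !Bool  ok  residual = ⊕{ok: !Int.μZ.…, data: !Bool.end, more: !Bool.μZ.…}
@5 got & ok, protocol expects ⊕ ok or ⊕ data or ⊕ more  ✗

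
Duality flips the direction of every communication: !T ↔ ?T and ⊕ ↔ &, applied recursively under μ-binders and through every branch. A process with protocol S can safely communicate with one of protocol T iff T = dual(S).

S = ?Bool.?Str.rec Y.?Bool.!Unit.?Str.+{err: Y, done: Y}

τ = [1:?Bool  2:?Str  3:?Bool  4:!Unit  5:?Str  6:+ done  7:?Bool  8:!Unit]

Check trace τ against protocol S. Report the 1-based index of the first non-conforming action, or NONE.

NONE

[1] ?Bool  match  residual = ?Str.rec Y.…
[2] ?Str  match  residual = rec Y.…
[3] ?Bool  match  residual = !Unit.?Str.+{err: rec Y.…, done: rec Y.…}
[4] !Unit  match  residual = ?Str.+{err: rec Y.…, done: rec Y.…}
[5] ?Str  match  residual = +{err: rec Y.…, done: rec Y.…}
[6] + done  match  residual = rec Y.…
[7] ?Bool  match  residual = !Unit.?Str.+{err: rec Y.…, done: rec Y.…}
[8] !Unit  match  residual = ?Str.+{err: rec Y.…, done: rec Y.…}
τ conforms to S (length 8)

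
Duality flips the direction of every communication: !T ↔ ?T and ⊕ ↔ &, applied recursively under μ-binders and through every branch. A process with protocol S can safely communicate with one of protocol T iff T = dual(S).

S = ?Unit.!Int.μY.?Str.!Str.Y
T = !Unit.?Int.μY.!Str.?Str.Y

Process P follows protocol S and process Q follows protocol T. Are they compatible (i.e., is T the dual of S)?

YES

?Unit | !Unit  ✓
  !Int | ?Int  ✓
    μY | μY  ✓ (binder kept)
      ?Str | !Str  ✓
        !Str | ?Str  ✓
          Y | Y  ✓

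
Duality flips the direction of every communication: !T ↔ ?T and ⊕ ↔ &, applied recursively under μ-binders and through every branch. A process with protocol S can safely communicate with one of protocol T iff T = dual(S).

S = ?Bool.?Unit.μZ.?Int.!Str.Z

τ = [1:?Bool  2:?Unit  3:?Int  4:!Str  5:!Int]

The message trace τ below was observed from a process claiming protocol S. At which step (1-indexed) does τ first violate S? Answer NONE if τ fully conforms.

step 1: ?Bool  ok  state: ?Unit.μZ.…
step 2: ?Unit  ok  state: μZ.…
step 3: ?Int  ok  state: !Str.μZ.…
step 4: !Str  ok  state: μZ.…
step 5: got !Int, protocol expects ?Int  ✗

5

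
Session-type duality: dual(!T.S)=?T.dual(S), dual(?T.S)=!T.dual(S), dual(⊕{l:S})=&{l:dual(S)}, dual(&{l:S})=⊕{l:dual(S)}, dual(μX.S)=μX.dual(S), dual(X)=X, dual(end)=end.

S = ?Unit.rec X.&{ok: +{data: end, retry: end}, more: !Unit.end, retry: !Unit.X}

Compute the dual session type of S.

?Unit ↦ !Unit
  rec X ↦ rec X  (binder kept)
    &{ok,more,retry} ↦ +{ok,more,retry}  (external→internal)
      [ok]
        +{data,retry} ↦ &{data,retry}  (internal→external)
          [data]
            dual(end) = end
          [retry]
            dual(end) = end
      [more]
        !Unit ↦ ?Unit
          dual(end) = end
      [retry]
        !Unit ↦ ?Unit
          dual(X) = X

!Unit.rec X.+{ok: &{data: end, retry: end}, more: ?Unit.end, retry: ?Unit.X}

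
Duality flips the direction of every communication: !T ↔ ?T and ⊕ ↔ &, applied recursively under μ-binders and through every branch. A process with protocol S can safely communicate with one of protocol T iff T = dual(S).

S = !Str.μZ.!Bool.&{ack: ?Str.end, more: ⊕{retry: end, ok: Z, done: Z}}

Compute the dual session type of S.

!Str ↦ ?Str
  μZ ↦ μZ  (rec unchanged)
    !Bool ↦ ?Bool
      &{ack,more} ↦ ⊕{ack,more}  (offer→select)
        [ack]
          ?Str ↦ !Str
            dual(end) = end
        [more]
          ⊕{retry,ok,done} ↦ &{retry,ok,done}  (select→offer)
            [retry]
              dual(end) = end
            [ok]
              dual(Z) = Z
            [done]
              dual(Z) = Z

?Str.μZ.?Bool.⊕{ack: !Str.end, more: &{retry: end, ok: Z, done: Z}}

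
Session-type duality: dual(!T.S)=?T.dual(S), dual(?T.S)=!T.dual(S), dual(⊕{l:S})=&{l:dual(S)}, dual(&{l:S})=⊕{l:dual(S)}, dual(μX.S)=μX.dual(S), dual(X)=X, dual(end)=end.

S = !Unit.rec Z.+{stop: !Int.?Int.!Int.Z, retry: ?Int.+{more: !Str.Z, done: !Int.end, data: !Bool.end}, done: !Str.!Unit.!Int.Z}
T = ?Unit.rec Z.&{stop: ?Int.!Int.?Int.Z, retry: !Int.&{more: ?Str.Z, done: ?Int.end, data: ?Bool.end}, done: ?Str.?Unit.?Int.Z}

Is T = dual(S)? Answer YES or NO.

YES

!Unit | ?Unit  ✓
  rec Z | rec Z  ✓ (binder kept)
    +{stop,retry,done} | &{stop,retry,done}  ✓ same labels
      • stop:
        !Int | ?Int  ✓
          ?Int | !Int  ✓
            !Int | ?Int  ✓
              Z | Z  ✓
      • retry:
        ?Int | !Int  ✓
          +{more,done,data} | &{more,done,data}  ✓ same labels
            • more:
              !Str | ?Str  ✓
                Z | Z  ✓
            • done:
              !Int | ?Int  ✓
                end | end  ✓
            • data:
              !Bool | ?Bool  ✓
                end | end  ✓
      • done:
        !Str | ?Str  ✓
          !Unit | ?Unit  ✓
            !Int | ?Int  ✓
              Z | Z  ✓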